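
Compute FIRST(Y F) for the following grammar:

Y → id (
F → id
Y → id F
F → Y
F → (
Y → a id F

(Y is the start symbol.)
FIRST sets of the non-terminals involved (from the grammar, by fixed-point iteration):
  FIRST(Y) = { 'a', 'id' }

To compute FIRST(Y F), process the symbols left to right:
Symbol Y is a non-terminal. Add FIRST(Y) \ {ε} = { 'a', 'id' }
Y is not nullable (ε ∉ FIRST(Y)), so stop here.
FIRST(Y F) = { 'a', 'id' }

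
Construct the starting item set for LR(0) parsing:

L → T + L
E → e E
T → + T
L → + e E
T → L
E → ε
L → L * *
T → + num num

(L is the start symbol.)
{ [L → . + e E], [L → . L * *], [L → . T + L], [L' → . L], [T → . + T], [T → . + num num], [T → . L] }

First, augment the grammar with L' → L
I₀ = CLOSURE({ [L' → . L] }):
  [L' → . L] has the dot before L: add [L → . T + L], [L → . + e E], [L → . L * *]
  [L → . T + L] has the dot before T: add [T → . + T], [T → . L], [T → . + num num]
No further items can be added.

I₀ = { [L → . + e E], [L → . L * *], [L → . T + L], [L' → . L], [T → . + T], [T → . + num num], [T → . L] }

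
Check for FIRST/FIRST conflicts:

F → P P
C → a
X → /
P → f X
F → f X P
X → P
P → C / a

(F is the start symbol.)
Yes. F → P P / F → f X P on { 'f' }

FIRST sets of the non-terminals at (or reachable through a nullable prefix from) the front of some alternative:
  FIRST(P) = { 'a', 'f' }
  FIRST(C) = { 'a' }

Productions for F:
  F → P P: FIRST = { 'a', 'f' }
  F → f X P: FIRST = { 'f' }
Productions for X:
  X → /: FIRST = { '/' }
  X → P: FIRST = { 'a', 'f' }
Productions for P:
  P → f X: FIRST = { 'f' }
  P → C / a: FIRST = { 'a' }
C has only one production, so no FIRST/FIRST conflict is possible there.

Conflict for F: F → P P and F → f X P
  Overlap: { 'f' }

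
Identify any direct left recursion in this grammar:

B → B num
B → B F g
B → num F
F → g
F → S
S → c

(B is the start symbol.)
Direct left recursion occurs when N → N α for some non-terminal N (the right-hand side begins with the left-hand side itself).

B → B num: LEFT RECURSIVE (starts with B)
B → B F g: LEFT RECURSIVE (starts with B)
B → num F: starts with num
F → g: starts with g
F → S: starts with S
S → c: starts with c

The grammar has direct left recursion on: B.

Answer: Yes, B is left-recursive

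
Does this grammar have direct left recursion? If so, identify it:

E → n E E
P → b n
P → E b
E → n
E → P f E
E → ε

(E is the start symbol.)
E → n E E: starts with n
P → b n: starts with b
P → E b: starts with E
E → n: starts with n
E → P f E: starts with P
E → ε: starts with ε

No direct left recursion found.

Answer: No direct left recursion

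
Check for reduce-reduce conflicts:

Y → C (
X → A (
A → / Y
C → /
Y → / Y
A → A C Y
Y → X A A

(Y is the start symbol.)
Yes — I16: [A → / Y .] vs [Y → / Y .]

A reduce-reduce conflict occurs when an LR(0) state has two complete items [A → α .] and [B → β .] — both call for a reduction, and with no lookahead the parser cannot choose between them.

Augment with Y' → Y and build the canonical LR(0) collection (I0 = CLOSURE({[Y' → . Y]}), then GOTO on every symbol after a dot until no new states appear). It has 17 states:
  I0: { [A → . / Y], [A → . A C Y], [C → . /], [X → . A (], [Y → . / Y], [Y → . C (], [Y → . X A A], [Y' → . Y] }  — shift
  I1: { [A → . / Y], [A → . A C Y], [A → / . Y], [C → . /], [C → / .], [X → . A (], [Y → . / Y], [Y → . C (], [Y → . X A A], [Y → / . Y] }  — shift, reduce
  I2: { [A → A . C Y], [C → . /], [X → A . (] }  — shift
  I3: { [Y → C . (] }  — shift
  I4: { [A → . / Y], [A → . A C Y], [Y → X . A A] }  — shift
  I5: { [Y' → Y .] }  — accept
  I6: { [A → . / Y], [A → . A C Y], [A → / . Y], [C → . /], [X → . A (], [Y → . / Y], [Y → . C (], [Y → . X A A] }  — shift
  I7: { [A → . / Y], [A → . A C Y], [A → A . C Y], [C → . /], [Y → X A . A] }  — shift
  I8: { [A → . / Y], [A → . A C Y], [A → / . Y], [C → . /], [C → / .], [X → . A (], [Y → . / Y], [Y → . C (], [Y → . X A A] }  — shift, reduce
  I9: { [A → A . C Y], [C → . /], [Y → X A A .] }  — shift, reduce
  I10: { [A → . / Y], [A → . A C Y], [A → A C . Y], [C → . /], [X → . A (], [Y → . / Y], [Y → . C (], [Y → . X A A] }  — shift
  I11: { [A → A C Y .] }  — reduce
  I12: { [C → / .] }  — reduce
  I13: { [A → / Y .] }  — reduce
  I14: { [Y → C ( .] }  — reduce
  I15: { [X → A ( .] }  — reduce
  I16: { [A → / Y .], [Y → / Y .] }  — 2 reduces

I16 contains complete items [A → / Y .], [Y → / Y .] — reduce-reduce conflict.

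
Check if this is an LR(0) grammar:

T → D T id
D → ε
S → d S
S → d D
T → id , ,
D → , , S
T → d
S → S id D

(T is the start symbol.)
Augment with T' → T and build the canonical LR(0) collection (I0 = CLOSURE({[T' → . T]}), then GOTO on every symbol after a dot until no new states appear). It has 17 states:
  I0: { [D → . , , S], [D → .], [T → . D T id], [T → . d], [T → . id , ,], [T' → . T] }  — shift, reduce
  I1: { [D → , . , S] }  — shift
  I2: { [D → . , , S], [D → .], [T → . D T id], [T → . d], [T → . id , ,], [T → D . T id] }  — shift, reduce
  I3: { [T' → T .] }  — accept
  I4: { [T → d .] }  — reduce
  I5: { [T → id . , ,] }  — shift
  I6: { [T → id , . ,] }  — shift
  I7: { [T → id , , .] }  — reduce
  I8: { [T → D T . id] }  — shift
  I9: { [T → D T id .] }  — reduce
  I10: { [D → , , . S], [S → . S id D], [S → . d D], [S → . d S] }  — shift
  I11: { [D → , , S .], [S → S . id D] }  — shift, reduce
  I12: { [D → . , , S], [D → .], [S → . S id D], [S → . d D], [S → . d S], [S → d . D], [S → d . S] }  — shift, reduce
  I13: { [S → d D .] }  — reduce
  I14: { [S → S . id D], [S → d S .] }  — shift, reduce
  I15: { [D → . , , S], [D → .], [S → S id . D] }  — shift, reduce
  I16: { [S → S id D .] }  — reduce

Conflict in state I0:
  Shift-reduce conflict between [D → .] and [D → . , , S]
So the grammar is NOT LR(0).

Answer: No. Shift-reduce conflict between [D → .] and [D → . , , S]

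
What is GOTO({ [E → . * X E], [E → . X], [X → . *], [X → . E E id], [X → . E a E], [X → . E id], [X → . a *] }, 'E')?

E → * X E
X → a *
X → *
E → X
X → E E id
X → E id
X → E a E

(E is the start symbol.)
GOTO(I, 'E') = CLOSURE({ [A → αX.β] : [A → α.Xβ] ∈ I, X = 'E' })

Items with dot before 'E', with the dot advanced:
  [X → . E E id] → [X → E . E id]
  [X → . E a E] → [X → E . a E]
  [X → . E id] → [X → E . id]
Closure of the advanced items:
  [X → E . E id] has the dot before E: add [E → . * X E], [E → . X]
  [E → . X] has the dot before X: add [X → . a *], [X → . *], [X → . E E id], [X → . E id], [X → . E a E]

GOTO = { [E → . * X E], [E → . X], [X → . *], [X → . E E id], [X → . E a E], [X → . E id], [X → . a *], [X → E . E id], [X → E . a E], [X → E . id] }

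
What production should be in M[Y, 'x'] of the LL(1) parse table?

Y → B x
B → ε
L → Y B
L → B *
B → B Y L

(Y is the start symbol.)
To find M[Y, 'x'], we find productions for Y where 'x' is in the predict set (PREDICT(N → α) = (FIRST(α) \ {ε}) ∪ (FOLLOW(N) if α ⇒* ε)).

Relevant sets:
  FIRST(B) = { 'x', ε }

Y → B x: PREDICT = { 'x' }
  'x' is in predict set, so this production goes in M[Y, 'x']

M[Y, 'x'] = Y → B x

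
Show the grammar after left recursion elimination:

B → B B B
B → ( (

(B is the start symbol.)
B is directly left-recursive. The standard transformation for
  A → A α₁ | ... | A α_m | β₁ | ... | β_n
is
  A  → β₁ A' | ... | β_n A'
  A' → α₁ A' | ... | α_m A' | ε

B → ( ( becomes B → ( ( B'
B → B B B becomes B' → B B B'
Add B' → ε

Resulting grammar:
B → ( ( B'
B' → B B B'
B' → ε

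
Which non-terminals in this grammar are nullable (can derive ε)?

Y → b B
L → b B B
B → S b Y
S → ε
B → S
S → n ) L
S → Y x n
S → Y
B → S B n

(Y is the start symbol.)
A non-terminal is nullable if it can derive ε (the empty string): either it has an ε-production, or it has a production whose right-hand side consists entirely of nullable non-terminals.

ε-productions: S → ε
So S is immediately nullable.
B → S: every symbol on the right is nullable, so B is nullable too.
No further non-terminal can be added: every production for the remaining non-terminals contains a terminal or a non-nullable non-terminal.
Nullable = { 'B', 'S' }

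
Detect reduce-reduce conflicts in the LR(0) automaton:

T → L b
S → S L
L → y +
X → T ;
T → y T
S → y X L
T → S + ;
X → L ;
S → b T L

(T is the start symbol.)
A reduce-reduce conflict occurs when an LR(0) state has two complete items [A → α .] and [B → β .] — both call for a reduction, and with no lookahead the parser cannot choose between them.

Augment with T' → T and build the canonical LR(0) collection (I0 = CLOSURE({[T' → . T]}), then GOTO on every symbol after a dot until no new states appear). It has 20 states:
  I0: { [L → . y +], [S → . S L], [S → . b T L], [S → . y X L], [T → . L b], [T → . S + ;], [T → . y T], [T' → . T] }  — shift
  I1: { [T → L . b] }  — shift
  I2: { [L → . y +], [S → S . L], [T → S . + ;] }  — shift
  I3: { [T' → T .] }  — accept
  I4: { [L → . y +], [S → . S L], [S → . b T L], [S → . y X L], [S → b . T L], [T → . L b], [T → . S + ;], [T → . y T] }  — shift
  I5: { [L → . y +], [L → y . +], [S → . S L], [S → . b T L], [S → . y X L], [S → y . X L], [T → . L b], [T → . S + ;], [T → . y T], [T → y . T], [X → . L ;], [X → . T ;] }  — shift
  I6: { [L → y + .] }  — reduce
  I7: { [T → L . b], [X → L . ;] }  — shift
  I8: { [T → y T .], [X → T . ;] }  — shift, reduce
  I9: { [L → . y +], [S → y X . L] }  — shift
  I10: { [S → y X L .] }  — reduce
  I11: { [L → y . +] }  — shift
  I12: { [X → T ; .] }  — reduce
  I13: { [X → L ; .] }  — reduce
  I14: { [T → L b .] }  — reduce
  I15: { [L → . y +], [S → b T . L] }  — shift
  I16: { [S → b T L .] }  — reduce
  I17: { [T → S + . ;] }  — shift
  I18: { [S → S L .] }  — reduce
  I19: { [T → S + ; .] }  — reduce

No state contains more than one complete item.

Answer: No reduce-reduce conflicts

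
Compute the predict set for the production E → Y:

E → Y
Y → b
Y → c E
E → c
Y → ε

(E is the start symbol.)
PREDICT(E → Y) = (FIRST(RHS) \ {ε}) ∪ (FOLLOW(E) if ε ∈ FIRST(RHS), i.e. RHS ⇒* ε)
FIRST(Y) = { 'b', 'c', ε }
FIRST(Y) = { 'b', 'c', ε }
ε ∈ FIRST(Y) (the right-hand side is nullable), so add FOLLOW(E) = { $ }
PREDICT(E → Y) = { $, 'b', 'c' }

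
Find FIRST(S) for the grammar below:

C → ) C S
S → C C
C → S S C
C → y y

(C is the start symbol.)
{ ')', 'y' }

To compute FIRST(S), examine every production with S on the left-hand side, reading each right-hand side left to right until a non-nullable symbol is reached.

FIRST sets of the other non-terminals involved (by the same procedure, iterated to a fixed point):
  FIRST(C) = { ')', 'y' }

From S → C C:
  - C is a non-terminal: add FIRST(C) \ {ε} = { ')', 'y' }
    C is not nullable, so stop

Collecting: FIRST(S) = { ')', 'y' }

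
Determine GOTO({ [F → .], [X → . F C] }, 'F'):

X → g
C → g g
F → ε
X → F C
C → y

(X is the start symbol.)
{ [C → . g g], [C → . y], [X → F . C] }

GOTO(I, 'F') = CLOSURE({ [A → αX.β] : [A → α.Xβ] ∈ I, X = 'F' })

Items with dot before 'F', with the dot advanced:
  [X → . F C] → [X → F . C]
Closure of the advanced items:
  [X → F . C] has the dot before C: add [C → . g g], [C → . y]

GOTO = { [C → . g g], [C → . y], [X → F . C] }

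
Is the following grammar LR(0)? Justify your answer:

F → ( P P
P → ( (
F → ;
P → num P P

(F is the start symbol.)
Yes, the grammar is LR(0)

Augment with F' → F and build the canonical LR(0) collection (I0 = CLOSURE({[F' → . F]}), then GOTO on every symbol after a dot until no new states appear). It has 11 states:
  I0: { [F → . ( P P], [F → . ;], [F' → . F] }  — shift
  I1: { [F → ( . P P], [P → . ( (], [P → . num P P] }  — shift
  I2: { [F → ; .] }  — reduce
  I3: { [F' → F .] }  — accept
  I4: { [P → ( . (] }  — shift
  I5: { [F → ( P . P], [P → . ( (], [P → . num P P] }  — shift
  I6: { [P → . ( (], [P → . num P P], [P → num . P P] }  — shift
  I7: { [P → . ( (], [P → . num P P], [P → num P . P] }  — shift
  I8: { [P → num P P .] }  — reduce
  I9: { [F → ( P P .] }  — reduce
  I10: { [P → ( ( .] }  — reduce

Every state is either a pure shift/goto state or contains exactly one complete item and nothing to shift — no conflicts. The grammar is LR(0).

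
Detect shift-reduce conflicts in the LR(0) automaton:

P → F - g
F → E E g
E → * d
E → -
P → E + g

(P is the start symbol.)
A shift-reduce conflict occurs when an LR(0) state has both:
  - a complete (reduce) item [A → α .] (dot at the end), and
  - a shift item [B → β . c γ] (dot before a terminal).

Augment with P' → P and build the canonical LR(0) collection (I0 = CLOSURE({[P' → . P]}), then GOTO on every symbol after a dot until no new states appear). It has 13 states:
  I0: { [E → . * d], [E → . -], [F → . E E g], [P → . E + g], [P → . F - g], [P' → . P] }  — shift
  I1: { [E → * . d] }  — shift
  I2: { [E → - .] }  — reduce
  I3: { [E → . * d], [E → . -], [F → E . E g], [P → E . + g] }  — shift
  I4: { [P → F . - g] }  — shift
  I5: { [P' → P .] }  — accept
  I6: { [P → F - . g] }  — shift
  I7: { [P → F - g .] }  — reduce
  I8: { [P → E + . g] }  — shift
  I9: { [F → E E . g] }  — shift
  I10: { [F → E E g .] }  — reduce
  I11: { [P → E + g .] }  — reduce
  I12: { [E → * d .] }  — reduce

No state contains both a complete item and a shift item.

Answer: No shift-reduce conflicts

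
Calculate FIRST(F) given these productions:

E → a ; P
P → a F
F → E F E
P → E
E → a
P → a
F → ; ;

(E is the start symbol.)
To compute FIRST(F), examine every production with F on the left-hand side, reading each right-hand side left to right until a non-nullable symbol is reached.

FIRST sets of the other non-terminals involved (by the same procedure, iterated to a fixed point):
  FIRST(E) = { 'a' }

From F → E F E:
  - E is a non-terminal: add FIRST(E) \ {ε} = { 'a' }
    E is not nullable, so stop
From F → ; ;:
  - ';' is a terminal: add ';' and stop

Collecting: FIRST(F) = { ';', 'a' }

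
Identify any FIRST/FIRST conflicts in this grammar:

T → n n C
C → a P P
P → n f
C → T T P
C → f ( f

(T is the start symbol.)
No FIRST/FIRST conflicts.

A FIRST/FIRST conflict occurs when two productions N → α and N → β for the same non-terminal have FIRST(α) ∩ FIRST(β) ≠ ∅ (with ε ∈ FIRST of a nullable right-hand side, so two nullable alternatives also conflict).

FIRST sets of the non-terminals at (or reachable through a nullable prefix from) the front of some alternative:
  FIRST(T) = { 'n' }

Productions for C:
  C → a P P: FIRST = { 'a' }
  C → T T P: FIRST = { 'n' }
  C → f ( f: FIRST = { 'f' }
T, P have only one production, so no FIRST/FIRST conflict is possible there.

All alternatives of each non-terminal have pairwise disjoint FIRST sets.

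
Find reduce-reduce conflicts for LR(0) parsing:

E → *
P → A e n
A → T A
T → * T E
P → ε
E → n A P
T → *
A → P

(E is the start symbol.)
Yes — I12: [A → P .] vs [E → n A P .]

Augment with E' → E and build the canonical LR(0) collection (I0 = CLOSURE({[E' → . E]}), then GOTO on every symbol after a dot until no new states appear). It has 15 states:
  I0: { [E → . *], [E → . n A P], [E' → . E] }  — shift
  I1: { [E → * .] }  — reduce
  I2: { [E' → E .] }  — accept
  I3: { [A → . P], [A → . T A], [E → n . A P], [P → . A e n], [P → .], [T → . * T E], [T → . *] }  — shift, reduce
  I4: { [T → * . T E], [T → * .], [T → . * T E], [T → . *] }  — shift, reduce
  I5: { [A → . P], [A → . T A], [E → n A . P], [P → . A e n], [P → .], [P → A . e n], [T → . * T E], [T → . *] }  — shift, reduce
  I6: { [A → P .] }  — reduce
  I7: { [A → . P], [A → . T A], [A → T . A], [P → . A e n], [P → .], [T → . * T E], [T → . *] }  — shift, reduce
  I8: { [A → T A .], [P → A . e n] }  — shift, reduce
  I9: { [P → A e . n] }  — shift
  I10: { [P → A e n .] }  — reduce
  I11: { [P → A . e n] }  — shift
  I12: { [A → P .], [E → n A P .] }  — 2 reduces
  I13: { [E → . *], [E → . n A P], [T → * T . E] }  — shift
  I14: { [T → * T E .] }  — reduce

I12 contains complete items [A → P .], [E → n A P .] — reduce-reduce conflict.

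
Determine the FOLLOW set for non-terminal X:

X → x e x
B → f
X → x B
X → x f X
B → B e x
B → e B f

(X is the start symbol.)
To compute FOLLOW(X), find every occurrence of X on a right-hand side N → α X β: add FIRST(β) \ {ε}, and if β is empty or nullable also add FOLLOW(N). Iterate to a fixed point.

X is the start symbol, so $ ∈ FOLLOW(X).
In X → x f X: X is at the end; this adds FOLLOW(X) to itself — nothing new

Taking the union: FOLLOW(X) = { $ }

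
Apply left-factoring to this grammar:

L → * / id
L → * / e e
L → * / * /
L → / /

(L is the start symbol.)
L → * / L'
L' → id
L' → e e
L' → * /
L → / /

Left-factoring transforms A → αβ₁ | αβ₂ into A → αA' and A' → β₁ | β₂
(α is the longest common prefix among the alternatives). Repeat until
no nonterminal has two alternatives with a common prefix.

Round 1: L has alternatives sharing prefix '* /'. Introduce L': L → * / L'
  Add: L' → id
  Add: L' → e e
  Add: L' → * /

No remaining common prefixes — done.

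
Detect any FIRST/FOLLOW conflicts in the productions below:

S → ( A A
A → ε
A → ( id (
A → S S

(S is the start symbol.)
A FIRST/FOLLOW conflict occurs when a non-terminal N has a nullable alternative N → β (β ⇒* ε) and another alternative N → α with FIRST(α) ∩ FOLLOW(N) ≠ ∅: on such a lookahead the parser cannot decide between expanding α and letting N vanish via β.

Nullable non-terminals: A.
FIRST sets used below: FIRST(S) = { '(' }

A: nullable alternative(s) A → ε; FOLLOW(A) = { $, '(' }
  A → ε: FIRST \ {ε} = { } — this is the only nullable alternative, skip
  A → ( id (: FIRST \ {ε} = { '(' } — overlaps FOLLOW(A) on { '(' }: CONFLICT
  A → S S: FIRST \ {ε} = { '(' } — overlaps FOLLOW(A) on { '(' }: CONFLICT

S has no nullable alternative, so no FIRST/FOLLOW check is needed there.

So the grammar has 2 FIRST/FOLLOW conflicts (marked CONFLICT above).

Answer: Yes. A → '(' id '(' with FOLLOW(A) on { '(' }; A → S S with FOLLOW(A) on { '(' }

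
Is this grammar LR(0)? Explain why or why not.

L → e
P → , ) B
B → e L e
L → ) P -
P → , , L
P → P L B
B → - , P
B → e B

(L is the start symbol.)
A grammar is LR(0) if no state in the canonical LR(0) collection has:
  - both a shift item (dot before a terminal) and a complete item (shift-reduce conflict), or
  - two or more complete items (reduce-reduce conflict; the accept item [L' → L .] counts as a complete item here).

Augment with L' → L and build the canonical LR(0) collection (I0 = CLOSURE({[L' → . L]}), then GOTO on every symbol after a dot until no new states appear). It has 21 states:
  I0: { [L → . ) P -], [L → . e], [L' → . L] }  — shift
  I1: { [L → ) . P -], [P → . , ) B], [P → . , , L], [P → . P L B] }  — shift
  I2: { [L' → L .] }  — accept
  I3: { [L → e .] }  — reduce
  I4: { [P → , . ) B], [P → , . , L] }  — shift
  I5: { [L → ) P . -], [L → . ) P -], [L → . e], [P → P . L B] }  — shift
  I6: { [L → ) P - .] }  — reduce
  I7: { [B → . - , P], [B → . e B], [B → . e L e], [P → P L . B] }  — shift
  I8: { [B → - . , P] }  — shift
  I9: { [P → P L B .] }  — reduce
  I10: { [B → . - , P], [B → . e B], [B → . e L e], [B → e . B], [B → e . L e], [L → . ) P -], [L → . e] }  — shift
  I11: { [B → e B .] }  — reduce
  I12: { [B → e L . e] }  — shift
  I13: { [B → . - , P], [B → . e B], [B → . e L e], [B → e . B], [B → e . L e], [L → . ) P -], [L → . e], [L → e .] }  — shift, reduce
  I14: { [B → e L e .] }  — reduce
  I15: { [B → - , . P], [P → . , ) B], [P → . , , L], [P → . P L B] }  — shift
  I16: { [B → - , P .], [L → . ) P -], [L → . e], [P → P . L B] }  — shift, reduce
  I17: { [B → . - , P], [B → . e B], [B → . e L e], [P → , ) . B] }  — shift
  I18: { [L → . ) P -], [L → . e], [P → , , . L] }  — shift
  I19: { [P → , , L .] }  — reduce
  I20: { [P → , ) B .] }  — reduce

Conflict in state I13:
  Shift-reduce conflict between [L → e .] and [B → . - , P]
So the grammar is NOT LR(0).

Answer: No. Shift-reduce conflict between [L → e .] and [B → . - , P]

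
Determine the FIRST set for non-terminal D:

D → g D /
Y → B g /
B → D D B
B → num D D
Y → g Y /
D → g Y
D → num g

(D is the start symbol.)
{ 'g', 'num' }

To compute FIRST(D), examine every production with D on the left-hand side, reading each right-hand side left to right until a non-nullable symbol is reached.

From D → g D /:
  - g is a terminal: add 'g' and stop
From D → g Y:
  - g is a terminal: add 'g' and stop
From D → num g:
  - num is a terminal: add 'num' and stop

Collecting: FIRST(D) = { 'g', 'num' }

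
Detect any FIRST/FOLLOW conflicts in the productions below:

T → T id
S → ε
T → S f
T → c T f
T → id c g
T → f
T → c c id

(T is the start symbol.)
Nullable non-terminals: S.
S has a nullable alternative but only one production, so nothing to check.

T has no nullable alternative, so no FIRST/FOLLOW check is needed there.

No FIRST/FOLLOW conflicts found.

Answer: No FIRST/FOLLOW conflicts.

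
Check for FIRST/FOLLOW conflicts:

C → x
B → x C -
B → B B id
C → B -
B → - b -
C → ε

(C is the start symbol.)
Yes. C → B '-' with FOLLOW(C) on { '-' }

A FIRST/FOLLOW conflict occurs when a non-terminal N has a nullable alternative N → β (β ⇒* ε) and another alternative N → α with FIRST(α) ∩ FOLLOW(N) ≠ ∅: on such a lookahead the parser cannot decide between expanding α and letting N vanish via β.

Nullable non-terminals: C.
FIRST sets used below: FIRST(B) = { '-', 'x' }

C: nullable alternative(s) C → ε; FOLLOW(C) = { $, '-' }
  C → x: FIRST \ {ε} = { 'x' } — disjoint from FOLLOW(C)
  C → B -: FIRST \ {ε} = { '-', 'x' } — overlaps FOLLOW(C) on { '-' }: CONFLICT
  C → ε: FIRST \ {ε} = { } — this is the only nullable alternative, skip

B has no nullable alternative, so no FIRST/FOLLOW check is needed there.

So the grammar has 1 FIRST/FOLLOW conflict (marked CONFLICT above).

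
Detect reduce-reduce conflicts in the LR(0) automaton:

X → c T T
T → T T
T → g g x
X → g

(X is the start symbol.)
Augment with X' → X and build the canonical LR(0) collection (I0 = CLOSURE({[X' → . X]}), then GOTO on every symbol after a dot until no new states appear). It has 10 states:
  I0: { [X → . c T T], [X → . g], [X' → . X] }  — shift
  I1: { [X' → X .] }  — accept
  I2: { [T → . T T], [T → . g g x], [X → c . T T] }  — shift
  I3: { [X → g .] }  — reduce
  I4: { [T → . T T], [T → . g g x], [T → T . T], [X → c T . T] }  — shift
  I5: { [T → g . g x] }  — shift
  I6: { [T → g g . x] }  — shift
  I7: { [T → g g x .] }  — reduce
  I8: { [T → . T T], [T → . g g x], [T → T . T], [T → T T .], [X → c T T .] }  — shift, 2 reduces
  I9: { [T → . T T], [T → . g g x], [T → T . T], [T → T T .] }  — shift, reduce

I8 contains complete items [T → T T .], [X → c T T .] — reduce-reduce conflict.

Answer: Yes — I8: [T → T T .] vs [X → c T T .]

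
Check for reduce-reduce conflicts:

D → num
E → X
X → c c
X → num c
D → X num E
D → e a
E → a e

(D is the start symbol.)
A reduce-reduce conflict occurs when an LR(0) state has two complete items [A → α .] and [B → β .] — both call for a reduction, and with no lookahead the parser cannot choose between them.

Augment with D' → D and build the canonical LR(0) collection (I0 = CLOSURE({[D' → . D]}), then GOTO on every symbol after a dot until no new states appear). It has 15 states:
  I0: { [D → . X num E], [D → . e a], [D → . num], [D' → . D], [X → . c c], [X → . num c] }  — shift
  I1: { [D' → D .] }  — accept
  I2: { [D → X . num E] }  — shift
  I3: { [X → c . c] }  — shift
  I4: { [D → e . a] }  — shift
  I5: { [D → num .], [X → num . c] }  — shift, reduce
  I6: { [X → num c .] }  — reduce
  I7: { [D → e a .] }  — reduce
  I8: { [X → c c .] }  — reduce
  I9: { [D → X num . E], [E → . X], [E → . a e], [X → . c c], [X → . num c] }  — shift
  I10: { [D → X num E .] }  — reduce
  I11: { [E → X .] }  — reduce
  I12: { [E → a . e] }  — shift
  I13: { [X → num . c] }  — shift
  I14: { [E → a e .] }  — reduce

No state contains more than one complete item.

Answer: No reduce-reduce conflicts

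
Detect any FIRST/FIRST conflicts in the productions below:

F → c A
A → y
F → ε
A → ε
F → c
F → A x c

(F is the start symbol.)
FIRST sets of the non-terminals at (or reachable through a nullable prefix from) the front of some alternative:
  FIRST(A) = { 'y', ε }

Productions for F:
  F → c A: FIRST = { 'c' }
  F → ε: FIRST = { ε }
  F → c: FIRST = { 'c' }
  F → A x c: FIRST = { 'x', 'y' }
Productions for A:
  A → y: FIRST = { 'y' }
  A → ε: FIRST = { ε }

Conflict for F: F → c A and F → c
  Overlap: { 'c' }

Answer: Yes. F → c A / F → c on { 'c' }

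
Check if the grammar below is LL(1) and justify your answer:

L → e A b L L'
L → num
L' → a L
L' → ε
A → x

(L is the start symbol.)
A grammar is LL(1) if for each non-terminal N with multiple productions, the predict sets of those productions are pairwise disjoint, where PREDICT(N → α) = (FIRST(α) \ {ε}) ∪ (FOLLOW(N) if α ⇒* ε).

Relevant sets:
  FOLLOW(L') = { $, 'a' }

For L:
  PREDICT(L → e A b L L') = { 'e' }
  PREDICT(L → num) = { 'num' }
For L':
  PREDICT(L' → a L) = { 'a' }
  PREDICT(L' → ε) = { $, 'a' }
A has a single production, so nothing to check there.

Conflict found: Predict set conflict for L': { 'a' }
The grammar is NOT LL(1).

Answer: No. Predict set conflict for L': { 'a' }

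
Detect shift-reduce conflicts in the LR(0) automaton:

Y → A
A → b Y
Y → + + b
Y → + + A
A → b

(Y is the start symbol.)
Augment with Y' → Y and build the canonical LR(0) collection (I0 = CLOSURE({[Y' → . Y]}), then GOTO on every symbol after a dot until no new states appear). It has 9 states:
  I0: { [A → . b Y], [A → . b], [Y → . + + A], [Y → . + + b], [Y → . A], [Y' → . Y] }  — shift
  I1: { [Y → + . + A], [Y → + . + b] }  — shift
  I2: { [Y → A .] }  — reduce
  I3: { [Y' → Y .] }  — accept
  I4: { [A → . b Y], [A → . b], [A → b . Y], [A → b .], [Y → . + + A], [Y → . + + b], [Y → . A] }  — shift, reduce
  I5: { [A → b Y .] }  — reduce
  I6: { [A → . b Y], [A → . b], [Y → + + . A], [Y → + + . b] }  — shift
  I7: { [Y → + + A .] }  — reduce
  I8: { [A → . b Y], [A → . b], [A → b . Y], [A → b .], [Y → + + b .], [Y → . + + A], [Y → . + + b], [Y → . A] }  — shift, 2 reduces

I4 contains reduce item [A → b .] and shift items [A → . b], [A → . b Y], [Y → . + + A], [Y → . + + b] — shift-reduce conflict.
I8 contains reduce items [A → b .], [Y → + + b .] and shift items [A → . b], [A → . b Y], [Y → . + + A], [Y → . + + b] — shift-reduce conflict.

Answer: Yes — I4: [A → b .] vs [A → . b]; I8: [A → b .] vs [A → . b]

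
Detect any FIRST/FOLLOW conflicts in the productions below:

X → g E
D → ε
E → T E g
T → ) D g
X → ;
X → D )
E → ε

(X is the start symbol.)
No FIRST/FOLLOW conflicts.

Nullable non-terminals: D, E.
FIRST sets used below: FIRST(T) = { ')' }
D has a nullable alternative but only one production, so nothing to check.

E: nullable alternative(s) E → ε; FOLLOW(E) = { $, 'g' }
  E → T E g: FIRST \ {ε} = { ')' } — disjoint from FOLLOW(E)
  E → ε: FIRST \ {ε} = { } — this is the only nullable alternative, skip

T, X have no nullable alternative, so no FIRST/FOLLOW check is needed there.

No FIRST/FOLLOW conflicts found.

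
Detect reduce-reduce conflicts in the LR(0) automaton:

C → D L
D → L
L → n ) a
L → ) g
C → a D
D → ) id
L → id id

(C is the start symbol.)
A reduce-reduce conflict occurs when an LR(0) state has two complete items [A → α .] and [B → β .] — both call for a reduction, and with no lookahead the parser cannot choose between them.

Augment with C' → C and build the canonical LR(0) collection (I0 = CLOSURE({[C' → . C]}), then GOTO on every symbol after a dot until no new states appear). It has 16 states:
  I0: { [C → . D L], [C → . a D], [C' → . C], [D → . ) id], [D → . L], [L → . ) g], [L → . id id], [L → . n ) a] }  — shift
  I1: { [D → ) . id], [L → ) . g] }  — shift
  I2: { [C' → C .] }  — accept
  I3: { [C → D . L], [L → . ) g], [L → . id id], [L → . n ) a] }  — shift
  I4: { [D → L .] }  — reduce
  I5: { [C → a . D], [D → . ) id], [D → . L], [L → . ) g], [L → . id id], [L → . n ) a] }  — shift
  I6: { [L → id . id] }  — shift
  I7: { [L → n . ) a] }  — shift
  I8: { [L → n ) . a] }  — shift
  I9: { [L → n ) a .] }  — reduce
  I10: { [L → id id .] }  — reduce
  I11: { [C → a D .] }  — reduce
  I12: { [L → ) . g] }  — shift
  I13: { [C → D L .] }  — reduce
  I14: { [L → ) g .] }  — reduce
  I15: { [D → ) id .] }  — reduce

No state contains more than one complete item.

Answer: No reduce-reduce conflicts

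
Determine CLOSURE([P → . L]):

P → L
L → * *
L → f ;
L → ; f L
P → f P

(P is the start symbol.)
{ [L → . * *], [L → . ; f L], [L → . f ;], [P → . L] }

To compute CLOSURE, for each item [A → α.Bβ] where B is a non-terminal, add [B → .γ] for all productions B → γ; repeat for the newly added items until nothing changes.

Start with: [P → . L]
  [P → . L] has the dot before L: add [L → . * *], [L → . f ;], [L → . ; f L]
No further items can be added.

CLOSURE = { [L → . * *], [L → . ; f L], [L → . f ;], [P → . L] }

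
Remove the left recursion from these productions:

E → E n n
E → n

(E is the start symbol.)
E is directly left-recursive. The standard transformation for
  A → A α₁ | ... | A α_m | β₁ | ... | β_n
is
  A  → β₁ A' | ... | β_n A'
  A' → α₁ A' | ... | α_m A' | ε

E → n becomes E → n E'
E → E n n becomes E' → n n E'
Add E' → ε

Resulting grammar:
E → n E'
E' → n n E'
E' → ε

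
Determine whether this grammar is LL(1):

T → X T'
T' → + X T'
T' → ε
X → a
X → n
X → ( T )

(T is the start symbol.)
Yes, the grammar is LL(1).

A grammar is LL(1) if for each non-terminal N with multiple productions, the predict sets of those productions are pairwise disjoint, where PREDICT(N → α) = (FIRST(α) \ {ε}) ∪ (FOLLOW(N) if α ⇒* ε).

Relevant sets:
  FOLLOW(T') = { $, ')' }

For T':
  PREDICT(T' → '+' X T') = { '+' }
  PREDICT(T' → ε) = { $, ')' }
For X:
  PREDICT(X → a) = { 'a' }
  PREDICT(X → n) = { 'n' }
  PREDICT(X → '(' T ')') = { '(' }
T has a single production, so nothing to check there.

All predict sets are disjoint. The grammar IS LL(1).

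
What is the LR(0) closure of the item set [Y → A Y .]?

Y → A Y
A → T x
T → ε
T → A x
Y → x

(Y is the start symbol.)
Start with: [Y → A Y .]
The dot is at the end, so nothing is added.

CLOSURE = { [Y → A Y .] }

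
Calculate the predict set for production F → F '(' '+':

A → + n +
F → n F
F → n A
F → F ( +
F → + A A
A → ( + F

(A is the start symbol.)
PREDICT(F → F '(' '+') = (FIRST(RHS) \ {ε}) ∪ (FOLLOW(F) if ε ∈ FIRST(RHS), i.e. RHS ⇒* ε)
FIRST(F) = { '+', 'n' }
FIRST(F '(' '+') = { '+', 'n' }
ε ∉ FIRST(F '(' '+'), so FOLLOW(F) is not added.
PREDICT(F → F '(' '+') = { '+', 'n' }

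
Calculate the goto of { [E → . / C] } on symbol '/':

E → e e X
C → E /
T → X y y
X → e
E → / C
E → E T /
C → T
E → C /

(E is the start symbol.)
GOTO(I, '/') = CLOSURE({ [A → αX.β] : [A → α.Xβ] ∈ I, X = '/' })

Items with dot before '/', with the dot advanced:
  [E → . / C] → [E → / . C]
Closure of the advanced items:
  [E → / . C] has the dot before C: add [C → . E /], [C → . T]
  [C → . E /] has the dot before E: add [E → . e e X], [E → . / C], [E → . E T /], [E → . C /]
  [C → . T] has the dot before T: add [T → . X y y]
  [T → . X y y] has the dot before X: add [X → . e]

GOTO = { [C → . E /], [C → . T], [E → . / C], [E → . C /], [E → . E T /], [E → . e e X], [E → / . C], [T → . X y y], [X → . e] }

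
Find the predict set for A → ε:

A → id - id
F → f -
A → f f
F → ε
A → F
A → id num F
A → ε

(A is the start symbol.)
PREDICT(A → ε) = (FIRST(RHS) \ {ε}) ∪ (FOLLOW(A) if ε ∈ FIRST(RHS), i.e. RHS ⇒* ε)
The right-hand side is ε (FIRST(ε) = { ε }), so the predict set is FOLLOW(A) = { $ }
PREDICT(A → ε) = { $ }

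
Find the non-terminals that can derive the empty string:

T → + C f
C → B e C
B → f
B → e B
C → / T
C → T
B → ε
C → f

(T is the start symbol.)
{ 'B' }

ε-productions: B → ε
So B is immediately nullable.
No further non-terminal can be added: every production for the remaining non-terminals contains a terminal or a non-nullable non-terminal.
Nullable = { 'B' }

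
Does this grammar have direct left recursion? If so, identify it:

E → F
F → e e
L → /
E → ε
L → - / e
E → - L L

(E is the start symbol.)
No direct left recursion

E → F: starts with F
F → e e: starts with e
L → /: starts with '/'
E → ε: starts with ε
L → - / e: starts with '-'
E → - L L: starts with '-'

No direct left recursion found.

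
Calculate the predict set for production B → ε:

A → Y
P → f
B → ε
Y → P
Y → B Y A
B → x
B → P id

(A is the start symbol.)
PREDICT(B → ε) = (FIRST(RHS) \ {ε}) ∪ (FOLLOW(B) if ε ∈ FIRST(RHS), i.e. RHS ⇒* ε)
The right-hand side is ε (FIRST(ε) = { ε }), so the predict set is FOLLOW(B) = { 'f', 'x' }
PREDICT(B → ε) = { 'f', 'x' }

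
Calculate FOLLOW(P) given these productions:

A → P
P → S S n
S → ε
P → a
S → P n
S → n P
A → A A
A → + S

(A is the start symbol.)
In A → P: P is at the end, add FOLLOW(A)
In S → P n: P is followed by n, add FIRST(n) \ {ε} = { 'n' }
In S → n P: P is at the end, add FOLLOW(S)

The FOLLOW sets referred to above (computed the same way, to a fixed point):
  FOLLOW(A) = { $, '+', 'a', 'n' }
  FOLLOW(S) = { $, '+', 'a', 'n' }

Taking the union: FOLLOW(P) = { $, '+', 'a', 'n' }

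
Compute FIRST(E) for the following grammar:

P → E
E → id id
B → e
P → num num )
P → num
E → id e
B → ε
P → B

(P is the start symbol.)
To compute FIRST(E), examine every production with E on the left-hand side, reading each right-hand side left to right until a non-nullable symbol is reached.

From E → id id:
  - id is a terminal: add 'id' and stop
From E → id e:
  - id is a terminal: add 'id' and stop

Collecting: FIRST(E) = { 'id' }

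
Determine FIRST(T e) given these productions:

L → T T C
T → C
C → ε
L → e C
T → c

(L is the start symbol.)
FIRST sets of the non-terminals involved (from the grammar, by fixed-point iteration):
  FIRST(T) = { 'c', ε }

To compute FIRST(T e), process the symbols left to right:
Symbol T is a non-terminal. Add FIRST(T) \ {ε} = { 'c' }
T is nullable (ε ∈ FIRST(T)), continue to the next symbol.
Symbol e is a terminal. Add 'e' and stop.
FIRST(T e) = { 'c', 'e' }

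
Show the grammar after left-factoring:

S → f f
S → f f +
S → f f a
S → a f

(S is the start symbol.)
Left-factoring transforms A → αβ₁ | αβ₂ into A → αA' and A' → β₁ | β₂
(α is the longest common prefix among the alternatives). Repeat until
no nonterminal has two alternatives with a common prefix.

Round 1: S has alternatives sharing prefix 'f f'. Introduce S': S → f f S'
  Add: S' → ε
  Add: S' → +
  Add: S' → a

No remaining common prefixes — done.

Resulting grammar:
S → f f S'
S' → ε
S' → +
S' → a
S → a f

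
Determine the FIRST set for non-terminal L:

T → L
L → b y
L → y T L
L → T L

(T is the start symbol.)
{ 'b', 'y' }

To compute FIRST(L), examine every production with L on the left-hand side, reading each right-hand side left to right until a non-nullable symbol is reached.

FIRST sets of the other non-terminals involved (by the same procedure, iterated to a fixed point):
  FIRST(T) = { 'b', 'y' }

From L → b y:
  - b is a terminal: add 'b' and stop
From L → y T L:
  - y is a terminal: add 'y' and stop
From L → T L:
  - T is a non-terminal: add FIRST(T) \ {ε} = { 'b', 'y' }
    T is not nullable, so stop

Collecting: FIRST(L) = { 'b', 'y' }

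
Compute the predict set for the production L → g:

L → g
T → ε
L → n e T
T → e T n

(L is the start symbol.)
PREDICT(L → g) = (FIRST(RHS) \ {ε}) ∪ (FOLLOW(L) if ε ∈ FIRST(RHS), i.e. RHS ⇒* ε)
FIRST(g) = { 'g' }
ε ∉ FIRST(g), so FOLLOW(L) is not added.
PREDICT(L → g) = { 'g' }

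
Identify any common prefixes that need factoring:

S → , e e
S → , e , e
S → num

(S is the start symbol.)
Yes, S has productions with common prefix ', e'

Left-factoring is needed when two productions for the same non-terminal
share a common prefix on the right-hand side.

Productions for S:
  S → , e e
  S → , e , e
  S → num

Found common prefix ', e' in productions for S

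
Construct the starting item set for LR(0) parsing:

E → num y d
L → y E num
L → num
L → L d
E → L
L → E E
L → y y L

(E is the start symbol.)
{ [E → . L], [E → . num y d], [E' → . E], [L → . E E], [L → . L d], [L → . num], [L → . y E num], [L → . y y L] }

First, augment the grammar with E' → E
I₀ = CLOSURE({ [E' → . E] }):
  [E' → . E] has the dot before E: add [E → . num y d], [E → . L]
  [E → . L] has the dot before L: add [L → . y E num], [L → . num], [L → . L d], [L → . E E], [L → . y y L]
No further items can be added.

I₀ = { [E → . L], [E → . num y d], [E' → . E], [L → . E E], [L → . L d], [L → . num], [L → . y E num], [L → . y y L] }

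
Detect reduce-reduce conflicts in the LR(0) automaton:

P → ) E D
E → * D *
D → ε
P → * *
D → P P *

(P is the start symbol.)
A reduce-reduce conflict occurs when an LR(0) state has two complete items [A → α .] and [B → β .] — both call for a reduction, and with no lookahead the parser cannot choose between them.

Augment with P' → P and build the canonical LR(0) collection (I0 = CLOSURE({[P' → . P]}), then GOTO on every symbol after a dot until no new states appear). It has 13 states:
  I0: { [P → . ) E D], [P → . * *], [P' → . P] }  — shift
  I1: { [E → . * D *], [P → ) . E D] }  — shift
  I2: { [P → * . *] }  — shift
  I3: { [P' → P .] }  — accept
  I4: { [P → * * .] }  — reduce
  I5: { [D → . P P *], [D → .], [E → * . D *], [P → . ) E D], [P → . * *] }  — shift, reduce
  I6: { [D → . P P *], [D → .], [P → ) E . D], [P → . ) E D], [P → . * *] }  — shift, reduce
  I7: { [P → ) E D .] }  — reduce
  I8: { [D → P . P *], [P → . ) E D], [P → . * *] }  — shift
  I9: { [D → P P . *] }  — shift
  I10: { [D → P P * .] }  — reduce
  I11: { [E → * D . *] }  — shift
  I12: { [E → * D * .] }  — reduce

No state contains more than one complete item.

Answer: No reduce-reduce conflicts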